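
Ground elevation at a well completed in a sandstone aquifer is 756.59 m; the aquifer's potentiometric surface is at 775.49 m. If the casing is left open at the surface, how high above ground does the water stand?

Water rises to the potentiometric surface, so the rise above ground = 775.49 − 756.59 = 18.90 m.

≈ 18.90 m above ground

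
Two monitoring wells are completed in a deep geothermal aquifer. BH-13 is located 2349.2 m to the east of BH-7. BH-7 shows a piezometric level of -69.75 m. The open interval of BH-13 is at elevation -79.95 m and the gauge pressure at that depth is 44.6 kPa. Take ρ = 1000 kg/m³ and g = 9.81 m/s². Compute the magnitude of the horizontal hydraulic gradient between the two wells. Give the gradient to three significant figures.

i ≈ 0.00241

Total head at BH-7: h = -69.75 m (water level in the piezometer is the total head).
Pressure head at BH-13: ψ = P/(ρg) = 44.6×1000 / (1000 × 9.81) = 4.55 m.
Total head at BH-13: h = z + ψ = -79.95 + 4.55 = -75.40 m.
Head difference: h(BH-7) − h(BH-13) = -69.75 − (-75.40) = 5.65 m.
Hydraulic gradient: i = |Δh| / L = 5.65 / 2349.2 = 0.00241.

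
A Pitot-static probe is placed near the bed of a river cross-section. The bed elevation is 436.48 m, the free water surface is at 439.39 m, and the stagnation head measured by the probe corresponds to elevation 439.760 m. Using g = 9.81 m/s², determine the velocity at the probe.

Near the bed, under hydrostatic conditions, the piezometric head (z + ψ) equals the free-surface elevation, 439.39 m.
Velocity head = total − piezometric = 439.760 − 439.39 = 0.370 m.
v = √(2g·h_v) = √(2 × 9.81 × 0.370) = 2.69 m/s.

v ≈ 2.69 m/s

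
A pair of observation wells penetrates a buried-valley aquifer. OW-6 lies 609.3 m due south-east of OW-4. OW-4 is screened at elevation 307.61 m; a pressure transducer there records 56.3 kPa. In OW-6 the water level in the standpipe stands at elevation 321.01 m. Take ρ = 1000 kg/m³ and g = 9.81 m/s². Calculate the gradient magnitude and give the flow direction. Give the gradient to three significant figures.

i ≈ 0.0126; groundwater flows toward the north-west

Pressure head at OW-4: ψ = P/(ρg) = 56.3×1000 / (1000 × 9.81) = 5.74 m.
Total head at OW-4: h = z + ψ = 307.61 + 5.74 = 313.35 m.
Total head at OW-6: h = 321.01 m (water level in the piezometer is the total head).
Head difference: h(OW-4) − h(OW-6) = 313.35 − 321.01 = -7.66 m.
Hydraulic gradient: i = |Δh| / L = 7.66 / 609.3 = 0.0126.
Flow is from higher to lower head: from OW-6 toward OW-4, i.e. toward the north-west.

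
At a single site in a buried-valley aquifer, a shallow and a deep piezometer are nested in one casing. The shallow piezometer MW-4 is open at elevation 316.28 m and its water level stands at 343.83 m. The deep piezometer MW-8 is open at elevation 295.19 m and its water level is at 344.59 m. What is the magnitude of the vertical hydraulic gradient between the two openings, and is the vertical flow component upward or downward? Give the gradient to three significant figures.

Total head at MW-4: h = 343.83 m (water level in the standpipe).
Total head at MW-8: h = 344.59 m.
Δh = h(MW-4) − h(MW-8) = 343.83 − 344.59 = -0.76 m.
Vertical separation Δz = 316.28 − 295.19 = 21.09 m.
|i_v| = |Δh| / Δz = 0.76 / 21.09 = 0.0360.
Head is higher in the deep piezometer, so vertical flow is upward (discharge condition).

|i_v| ≈ 0.0360; vertical flow is upward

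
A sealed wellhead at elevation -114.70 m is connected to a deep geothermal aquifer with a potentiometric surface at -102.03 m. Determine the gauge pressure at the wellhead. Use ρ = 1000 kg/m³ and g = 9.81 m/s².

P ≈ 124 kPa

Head above the cap: Δh = -102.03 − (-114.70) = 12.67 m.
P = ρgΔh = 1000 × 9.81 × 12.67 = 124293 Pa ≈ 124 kPa.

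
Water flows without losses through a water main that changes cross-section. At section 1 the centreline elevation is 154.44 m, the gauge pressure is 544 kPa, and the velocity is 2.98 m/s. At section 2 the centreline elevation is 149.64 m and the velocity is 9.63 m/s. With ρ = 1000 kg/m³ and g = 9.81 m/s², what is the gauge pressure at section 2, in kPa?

P₂ ≈ 549 kPa

Pressure head at 1: ψ₁ = P₁/(ρg) = 544×1000 / (1000 × 9.81) = 55.45 m.
Velocity heads: v₁²/2g = 2.98²/19.62 = 0.453 m; v₂²/2g = 9.63²/19.62 = 4.727 m.
Total head H = z₁ + ψ₁ + v₁²/2g = 154.44 + 55.45 + 0.453 = 210.34 m.
ψ₂ = H − z₂ − v₂²/2g = 210.34 − 149.64 − 4.727 = 55.97 m.
P₂ = ρgψ₂ = 1000 × 9.81 × 55.97 ≈ 549 kPa.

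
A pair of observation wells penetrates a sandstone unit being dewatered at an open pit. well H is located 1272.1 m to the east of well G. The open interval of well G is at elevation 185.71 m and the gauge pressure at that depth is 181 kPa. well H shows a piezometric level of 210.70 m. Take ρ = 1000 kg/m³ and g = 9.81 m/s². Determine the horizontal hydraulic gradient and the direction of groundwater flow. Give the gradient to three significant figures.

i ≈ 0.00514; groundwater flows toward the west

Pressure head at well G: ψ = P/(ρg) = 181×1000 / (1000 × 9.81) = 18.45 m.
Total head at well G: h = z + ψ = 185.71 + 18.45 = 204.16 m.
Total head at well H: h = 210.70 m (water level in the piezometer is the total head).
Head difference: h(well G) − h(well H) = 204.16 − 210.70 = -6.54 m.
Hydraulic gradient: i = |Δh| / L = 6.54 / 1272.1 = 0.00514.
Flow is from higher to lower head: from well H toward well G, i.e. toward the west.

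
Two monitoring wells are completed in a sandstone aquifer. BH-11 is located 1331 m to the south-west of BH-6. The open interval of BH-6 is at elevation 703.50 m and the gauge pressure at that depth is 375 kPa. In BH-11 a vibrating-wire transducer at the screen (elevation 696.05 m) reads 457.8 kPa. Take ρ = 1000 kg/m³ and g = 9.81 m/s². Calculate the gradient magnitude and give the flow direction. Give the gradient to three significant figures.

Pressure head at BH-6: ψ = P/(ρg) = 375×1000 / (1000 × 9.81) = 38.23 m.
Total head at BH-6: h = z + ψ = 703.50 + 38.23 = 741.73 m.
Pressure head at BH-11: ψ = P/(ρg) = 457.8×1000 / (1000 × 9.81) = 46.67 m.
Total head at BH-11: h = z + ψ = 696.05 + 46.67 = 742.72 m.
Head difference: h(BH-6) − h(BH-11) = 741.73 − 742.72 = -0.99 m.
Hydraulic gradient: i = |Δh| / L = 0.99 / 1331 = 0.000744.
Flow is from higher to lower head: from BH-11 toward BH-6, i.e. toward the north-east.

i ≈ 0.000744; groundwater flows toward the north-east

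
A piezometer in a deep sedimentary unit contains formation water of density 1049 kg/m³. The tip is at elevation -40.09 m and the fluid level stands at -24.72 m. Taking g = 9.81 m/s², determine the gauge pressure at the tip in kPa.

P ≈ 158 kPa

Pressure head ψ = h − z = -24.72 − (-40.09) = 15.37 m.
P = ρgψ = 1049 × 9.81 × 15.37 = 158168 Pa ≈ 158 kPa.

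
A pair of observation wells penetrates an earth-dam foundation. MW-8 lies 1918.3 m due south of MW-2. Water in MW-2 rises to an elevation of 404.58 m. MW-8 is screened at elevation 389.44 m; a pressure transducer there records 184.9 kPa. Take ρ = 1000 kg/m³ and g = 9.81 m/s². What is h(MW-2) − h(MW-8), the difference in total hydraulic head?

Δh ≈ -3.71 m

Total head at MW-2: h = 404.58 m (water level in the piezometer is the total head).
Pressure head at MW-8: ψ = P/(ρg) = 184.9×1000 / (1000 × 9.81) = 18.85 m.
Total head at MW-8: h = z + ψ = 389.44 + 18.85 = 408.29 m.
Head difference: h(MW-2) − h(MW-8) = 404.58 − 408.29 = -3.71 m.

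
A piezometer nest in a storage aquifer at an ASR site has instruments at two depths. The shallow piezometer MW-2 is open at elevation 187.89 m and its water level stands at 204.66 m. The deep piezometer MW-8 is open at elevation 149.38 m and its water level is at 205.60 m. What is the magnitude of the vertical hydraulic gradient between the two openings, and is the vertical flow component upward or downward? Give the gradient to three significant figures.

Total head at MW-2: h = 204.66 m (water level in the standpipe).
Total head at MW-8: h = 205.60 m.
Δh = h(MW-2) − h(MW-8) = 204.66 − 205.60 = -0.94 m.
Vertical separation Δz = 187.89 − 149.38 = 38.51 m.
|i_v| = |Δh| / Δz = 0.94 / 38.51 = 0.0244.
Head is higher in the deep piezometer, so vertical flow is upward (discharge condition).

|i_v| ≈ 0.0244; vertical flow is upward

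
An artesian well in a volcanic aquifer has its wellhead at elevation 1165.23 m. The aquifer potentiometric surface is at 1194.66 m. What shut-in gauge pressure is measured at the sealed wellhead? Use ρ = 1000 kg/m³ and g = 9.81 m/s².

P ≈ 289 kPa

Head above the cap: Δh = 1194.66 − 1165.23 = 29.43 m.
P = ρgΔh = 1000 × 9.81 × 29.43 = 288708 Pa ≈ 289 kPa.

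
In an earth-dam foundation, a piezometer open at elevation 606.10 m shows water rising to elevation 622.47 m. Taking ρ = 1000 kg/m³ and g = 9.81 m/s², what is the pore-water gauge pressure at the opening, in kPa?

P ≈ 161 kPa

Pressure head ψ = h − z = 622.47 − 606.10 = 16.37 m.
P = ρgψ = 1000 × 9.81 × 16.37 = 160590 Pa ≈ 161 kPa.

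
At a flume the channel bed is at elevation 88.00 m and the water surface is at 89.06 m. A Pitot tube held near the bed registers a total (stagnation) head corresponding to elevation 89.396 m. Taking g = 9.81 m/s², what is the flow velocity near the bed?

Near the bed, under hydrostatic conditions, the piezometric head (z + ψ) equals the free-surface elevation, 89.06 m.
Velocity head = total − piezometric = 89.396 − 89.06 = 0.336 m.
v = √(2g·h_v) = √(2 × 9.81 × 0.336) = 2.57 m/s.

v ≈ 2.57 m/s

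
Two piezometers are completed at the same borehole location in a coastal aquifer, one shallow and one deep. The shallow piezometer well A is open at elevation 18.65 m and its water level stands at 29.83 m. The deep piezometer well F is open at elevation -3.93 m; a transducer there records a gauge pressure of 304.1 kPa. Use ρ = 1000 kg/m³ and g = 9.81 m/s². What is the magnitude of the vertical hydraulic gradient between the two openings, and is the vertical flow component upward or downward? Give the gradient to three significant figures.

|i_v| ≈ 0.122; vertical flow is downward

Total head at well A: h = 29.83 m (water level in the standpipe).
Pressure head at well F: ψ = P/(ρg) = 304.1×1000 / (1000 × 9.81) = 31.00 m.
Total head at well F: h = z + ψ = -3.93 + 31.00 = 27.07 m.
Δh = h(well A) − h(well F) = 29.83 − 27.07 = 2.76 m.
Vertical separation Δz = 18.65 − (-3.93) = 22.58 m.
|i_v| = |Δh| / Δz = 2.76 / 22.58 = 0.122.
Head is higher in the shallow piezometer, so vertical flow is downward (recharge condition).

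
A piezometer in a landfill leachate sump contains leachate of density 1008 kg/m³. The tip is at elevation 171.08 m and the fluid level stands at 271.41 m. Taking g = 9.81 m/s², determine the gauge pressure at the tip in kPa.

Pressure head ψ = h − z = 271.41 − 171.08 = 100.33 m.
P = ρgψ = 1008 × 9.81 × 100.33 = 992111 Pa ≈ 992 kPa.

P ≈ 992 kPa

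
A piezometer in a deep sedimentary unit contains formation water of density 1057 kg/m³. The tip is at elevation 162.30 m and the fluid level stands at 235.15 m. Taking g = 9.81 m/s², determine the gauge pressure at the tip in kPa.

Pressure head ψ = h − z = 235.15 − 162.30 = 72.85 m.
P = ρgψ = 1057 × 9.81 × 72.85 = 755394 Pa ≈ 755 kPa.

P ≈ 755 kPa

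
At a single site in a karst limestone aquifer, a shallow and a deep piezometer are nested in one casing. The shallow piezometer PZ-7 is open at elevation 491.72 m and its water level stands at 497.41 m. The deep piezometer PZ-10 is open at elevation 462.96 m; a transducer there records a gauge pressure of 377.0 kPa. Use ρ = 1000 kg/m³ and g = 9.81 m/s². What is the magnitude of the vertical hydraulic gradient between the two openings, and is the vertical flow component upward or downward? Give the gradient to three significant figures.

|i_v| ≈ 0.138; vertical flow is upward

Total head at PZ-7: h = 497.41 m (water level in the standpipe).
Pressure head at PZ-10: ψ = P/(ρg) = 377.0×1000 / (1000 × 9.81) = 38.43 m.
Total head at PZ-10: h = z + ψ = 462.96 + 38.43 = 501.39 m.
Δh = h(PZ-7) − h(PZ-10) = 497.41 − 501.39 = -3.98 m.
Vertical separation Δz = 491.72 − 462.96 = 28.76 m.
|i_v| = |Δh| / Δz = 3.98 / 28.76 = 0.138.
Head is higher in the deep piezometer, so vertical flow is upward (discharge condition).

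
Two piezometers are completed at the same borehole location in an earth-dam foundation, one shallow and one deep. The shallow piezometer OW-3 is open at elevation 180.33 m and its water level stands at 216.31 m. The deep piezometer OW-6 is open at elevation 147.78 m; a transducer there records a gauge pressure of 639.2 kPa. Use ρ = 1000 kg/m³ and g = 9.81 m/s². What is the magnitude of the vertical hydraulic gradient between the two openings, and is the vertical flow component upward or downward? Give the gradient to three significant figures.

|i_v| ≈ 0.104; vertical flow is downward

Total head at OW-3: h = 216.31 m (water level in the standpipe).
Pressure head at OW-6: ψ = P/(ρg) = 639.2×1000 / (1000 × 9.81) = 65.16 m.
Total head at OW-6: h = z + ψ = 147.78 + 65.16 = 212.94 m.
Δh = h(OW-3) − h(OW-6) = 216.31 − 212.94 = 3.37 m.
Vertical separation Δz = 180.33 − 147.78 = 32.55 m.
|i_v| = |Δh| / Δz = 3.37 / 32.55 = 0.104.
Head is higher in the shallow piezometer, so vertical flow is downward (recharge condition).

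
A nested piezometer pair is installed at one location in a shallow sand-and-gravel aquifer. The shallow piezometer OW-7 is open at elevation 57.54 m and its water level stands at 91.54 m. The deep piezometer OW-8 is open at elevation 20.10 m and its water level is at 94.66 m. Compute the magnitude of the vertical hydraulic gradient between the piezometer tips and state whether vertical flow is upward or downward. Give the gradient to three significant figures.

|i_v| ≈ 0.0833; vertical flow is upward

Total head at OW-7: h = 91.54 m (water level in the standpipe).
Total head at OW-8: h = 94.66 m.
Δh = h(OW-7) − h(OW-8) = 91.54 − 94.66 = -3.12 m.
Vertical separation Δz = 57.54 − 20.10 = 37.44 m.
|i_v| = |Δh| / Δz = 3.12 / 37.44 = 0.0833.
Head is higher in the deep piezometer, so vertical flow is upward (discharge condition).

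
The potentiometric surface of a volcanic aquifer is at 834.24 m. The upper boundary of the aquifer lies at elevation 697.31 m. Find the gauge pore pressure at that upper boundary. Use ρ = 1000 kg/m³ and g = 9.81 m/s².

P ≈ 1340 kPa

Pressure head at the aquifer top: ψ = h − z = 834.24 − 697.31 = 136.93 m.
P = ρgψ = 1000 × 9.81 × 136.93 = 1343283 Pa ≈ 1340 kPa.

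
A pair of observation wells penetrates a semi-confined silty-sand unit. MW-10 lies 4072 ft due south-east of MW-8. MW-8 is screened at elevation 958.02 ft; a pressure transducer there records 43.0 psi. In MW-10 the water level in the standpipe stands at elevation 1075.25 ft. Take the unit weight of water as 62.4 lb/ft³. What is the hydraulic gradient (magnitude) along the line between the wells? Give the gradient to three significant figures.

Pressure head at MW-8: ψ = 144·P/γ = 144 × 43.0 / 62.4 = 99.23 ft.
Total head at MW-8: h = z + ψ = 958.02 + 99.23 = 1057.25 ft.
Total head at MW-10: h = 1075.25 ft (water level in the piezometer is the total head).
Head difference: h(MW-8) − h(MW-10) = 1057.25 − 1075.25 = -18.00 ft.
Hydraulic gradient: i = |Δh| / L = 18.00 / 4072 = 0.00442.

i ≈ 0.00442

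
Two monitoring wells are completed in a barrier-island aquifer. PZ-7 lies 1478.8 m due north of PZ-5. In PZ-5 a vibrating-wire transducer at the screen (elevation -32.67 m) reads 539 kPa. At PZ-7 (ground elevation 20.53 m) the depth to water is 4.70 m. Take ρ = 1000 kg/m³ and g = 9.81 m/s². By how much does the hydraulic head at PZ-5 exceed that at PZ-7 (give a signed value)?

Pressure head at PZ-5: ψ = P/(ρg) = 539×1000 / (1000 × 9.81) = 54.94 m.
Total head at PZ-5: h = z + ψ = -32.67 + 54.94 = 22.27 m.
Total head at PZ-7: h = 20.53 − 4.70 = 15.83 m.
Head difference: h(PZ-5) − h(PZ-7) = 22.27 − 15.83 = 6.44 m.

Δh ≈ 6.44 m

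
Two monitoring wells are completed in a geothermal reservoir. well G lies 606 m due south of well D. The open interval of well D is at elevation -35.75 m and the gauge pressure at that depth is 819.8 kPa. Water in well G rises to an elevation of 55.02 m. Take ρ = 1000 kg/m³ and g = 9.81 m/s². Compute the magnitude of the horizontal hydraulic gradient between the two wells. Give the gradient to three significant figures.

i ≈ 0.0119

Pressure head at well D: ψ = P/(ρg) = 819.8×1000 / (1000 × 9.81) = 83.57 m.
Total head at well D: h = z + ψ = -35.75 + 83.57 = 47.82 m.
Total head at well G: h = 55.02 m (water level in the piezometer is the total head).
Head difference: h(well D) − h(well G) = 47.82 − 55.02 = -7.20 m.
Hydraulic gradient: i = |Δh| / L = 7.20 / 606 = 0.0119.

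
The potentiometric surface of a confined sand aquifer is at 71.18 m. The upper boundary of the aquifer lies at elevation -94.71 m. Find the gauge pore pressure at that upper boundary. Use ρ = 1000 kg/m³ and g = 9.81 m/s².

Pressure head at the aquifer top: ψ = h − z = 71.18 − (-94.71) = 165.89 m.
P = ρgψ = 1000 × 9.81 × 165.89 = 1627381 Pa ≈ 1630 kPa.

P ≈ 1630 kPa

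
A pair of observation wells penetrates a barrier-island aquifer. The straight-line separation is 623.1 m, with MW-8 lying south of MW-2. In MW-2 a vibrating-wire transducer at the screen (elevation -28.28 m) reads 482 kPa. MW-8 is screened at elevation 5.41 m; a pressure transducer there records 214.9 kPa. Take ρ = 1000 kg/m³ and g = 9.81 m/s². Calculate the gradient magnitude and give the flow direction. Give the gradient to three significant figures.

i ≈ 0.0104; groundwater flows toward the north

Pressure head at MW-2: ψ = P/(ρg) = 482×1000 / (1000 × 9.81) = 49.13 m.
Total head at MW-2: h = z + ψ = -28.28 + 49.13 = 20.85 m.
Pressure head at MW-8: ψ = P/(ρg) = 214.9×1000 / (1000 × 9.81) = 21.91 m.
Total head at MW-8: h = z + ψ = 5.41 + 21.91 = 27.32 m.
Head difference: h(MW-2) − h(MW-8) = 20.85 − 27.32 = -6.47 m.
Hydraulic gradient: i = |Δh| / L = 6.47 / 623.1 = 0.0104.
Flow is from higher to lower head: from MW-8 toward MW-2, i.e. toward the north.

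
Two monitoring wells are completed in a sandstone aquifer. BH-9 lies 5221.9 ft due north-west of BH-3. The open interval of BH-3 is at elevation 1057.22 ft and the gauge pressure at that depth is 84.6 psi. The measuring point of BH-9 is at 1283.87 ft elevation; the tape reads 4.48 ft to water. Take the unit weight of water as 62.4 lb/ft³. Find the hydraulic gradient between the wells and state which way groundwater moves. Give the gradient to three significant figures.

Pressure head at BH-3: ψ = 144·P/γ = 144 × 84.6 / 62.4 = 195.23 ft.
Total head at BH-3: h = z + ψ = 1057.22 + 195.23 = 1252.45 ft.
Total head at BH-9: h = 1283.87 − 4.48 = 1279.39 ft.
Head difference: h(BH-3) − h(BH-9) = 1252.45 − 1279.39 = -26.94 ft.
Hydraulic gradient: i = |Δh| / L = 26.94 / 5221.9 = 0.00516.
Flow is from higher to lower head: from BH-9 toward BH-3, i.e. toward the south-east.

i ≈ 0.00516; groundwater flows toward the south-east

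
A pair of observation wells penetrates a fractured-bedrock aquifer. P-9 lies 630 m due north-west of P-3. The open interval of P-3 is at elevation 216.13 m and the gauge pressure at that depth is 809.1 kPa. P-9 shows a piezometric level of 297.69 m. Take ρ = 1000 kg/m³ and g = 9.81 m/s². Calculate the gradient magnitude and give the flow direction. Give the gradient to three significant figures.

i ≈ 0.00146; groundwater flows toward the north-west

Pressure head at P-3: ψ = P/(ρg) = 809.1×1000 / (1000 × 9.81) = 82.48 m.
Total head at P-3: h = z + ψ = 216.13 + 82.48 = 298.61 m.
Total head at P-9: h = 297.69 m (water level in the piezometer is the total head).
Head difference: h(P-3) − h(P-9) = 298.61 − 297.69 = 0.92 m.
Hydraulic gradient: i = |Δh| / L = 0.92 / 630 = 0.00146.
Flow is from higher to lower head: from P-3 toward P-9, i.e. toward the north-west.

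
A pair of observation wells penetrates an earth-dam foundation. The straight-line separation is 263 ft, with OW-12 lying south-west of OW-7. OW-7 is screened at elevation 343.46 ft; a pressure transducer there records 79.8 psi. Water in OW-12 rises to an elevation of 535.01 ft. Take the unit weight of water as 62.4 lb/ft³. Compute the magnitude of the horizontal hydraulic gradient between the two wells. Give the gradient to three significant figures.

i ≈ 0.0281

Pressure head at OW-7: ψ = 144·P/γ = 144 × 79.8 / 62.4 = 184.15 ft.
Total head at OW-7: h = z + ψ = 343.46 + 184.15 = 527.61 ft.
Total head at OW-12: h = 535.01 ft (water level in the piezometer is the total head).
Head difference: h(OW-7) − h(OW-12) = 527.61 − 535.01 = -7.40 ft.
Hydraulic gradient: i = |Δh| / L = 7.40 / 263 = 0.0281.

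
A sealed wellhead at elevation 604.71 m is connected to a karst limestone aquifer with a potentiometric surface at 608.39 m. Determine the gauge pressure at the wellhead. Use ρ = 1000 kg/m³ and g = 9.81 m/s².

Head above the cap: Δh = 608.39 − 604.71 = 3.68 m.
P = ρgΔh = 1000 × 9.81 × 3.68 = 36101 Pa ≈ 36.1 kPa.

P ≈ 36.1 kPa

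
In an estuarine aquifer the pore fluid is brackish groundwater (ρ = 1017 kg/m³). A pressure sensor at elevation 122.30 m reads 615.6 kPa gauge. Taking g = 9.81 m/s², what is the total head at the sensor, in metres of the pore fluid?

ψ = P/(ρg) = 615.6×1000 / (1017 × 9.81) = 61.70 m.
h = z + ψ = 122.30 + 61.70 = 184.00 m.

h ≈ 184.00 m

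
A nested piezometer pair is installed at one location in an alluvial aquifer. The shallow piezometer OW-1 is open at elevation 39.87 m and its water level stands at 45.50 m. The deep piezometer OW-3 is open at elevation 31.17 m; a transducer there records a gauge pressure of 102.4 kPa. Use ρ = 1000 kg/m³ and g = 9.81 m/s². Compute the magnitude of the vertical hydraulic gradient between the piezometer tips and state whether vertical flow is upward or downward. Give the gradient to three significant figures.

|i_v| ≈ 0.447; vertical flow is downward

Total head at OW-1: h = 45.50 m (water level in the standpipe).
Pressure head at OW-3: ψ = P/(ρg) = 102.4×1000 / (1000 × 9.81) = 10.44 m.
Total head at OW-3: h = z + ψ = 31.17 + 10.44 = 41.61 m.
Δh = h(OW-1) − h(OW-3) = 45.50 − 41.61 = 3.89 m.
Vertical separation Δz = 39.87 − 31.17 = 8.70 m.
|i_v| = |Δh| / Δz = 3.89 / 8.70 = 0.447.
Head is higher in the shallow piezometer, so vertical flow is downward (recharge condition).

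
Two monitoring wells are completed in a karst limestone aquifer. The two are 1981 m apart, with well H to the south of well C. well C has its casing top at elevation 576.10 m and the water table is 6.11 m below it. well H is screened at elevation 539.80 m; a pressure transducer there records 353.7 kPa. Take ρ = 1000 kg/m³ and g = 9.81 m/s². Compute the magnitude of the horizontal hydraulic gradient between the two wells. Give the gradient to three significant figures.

Total head at well C: h = 576.10 − 6.11 = 569.99 m.
Pressure head at well H: ψ = P/(ρg) = 353.7×1000 / (1000 × 9.81) = 36.06 m.
Total head at well H: h = z + ψ = 539.80 + 36.06 = 575.86 m.
Head difference: h(well C) − h(well H) = 569.99 − 575.86 = -5.87 m.
Hydraulic gradient: i = |Δh| / L = 5.87 / 1981 = 0.00296.

i ≈ 0.00296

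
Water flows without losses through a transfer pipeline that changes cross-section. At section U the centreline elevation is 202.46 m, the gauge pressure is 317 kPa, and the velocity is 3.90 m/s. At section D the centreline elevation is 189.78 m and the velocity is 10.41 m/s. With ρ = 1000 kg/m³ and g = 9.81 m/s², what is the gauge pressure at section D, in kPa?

Pressure head at U: ψ₁ = P₁/(ρg) = 317×1000 / (1000 × 9.81) = 32.31 m.
Velocity heads: v₁²/2g = 3.90²/19.62 = 0.775 m; v₂²/2g = 10.41²/19.62 = 5.523 m.
Total head H = z₁ + ψ₁ + v₁²/2g = 202.46 + 32.31 + 0.775 = 235.55 m.
ψ₂ = H − z₂ − v₂²/2g = 235.55 − 189.78 − 5.523 = 40.25 m.
P₂ = ρgψ₂ = 1000 × 9.81 × 40.25 ≈ 395 kPa.

P₂ ≈ 395 kPa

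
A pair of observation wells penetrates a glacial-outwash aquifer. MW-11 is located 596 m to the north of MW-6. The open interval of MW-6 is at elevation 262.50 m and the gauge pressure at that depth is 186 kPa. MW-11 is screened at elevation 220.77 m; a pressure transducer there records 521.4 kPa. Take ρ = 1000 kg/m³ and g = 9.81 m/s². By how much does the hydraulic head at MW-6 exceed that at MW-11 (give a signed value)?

Pressure head at MW-6: ψ = P/(ρg) = 186×1000 / (1000 × 9.81) = 18.96 m.
Total head at MW-6: h = z + ψ = 262.50 + 18.96 = 281.46 m.
Pressure head at MW-11: ψ = P/(ρg) = 521.4×1000 / (1000 × 9.81) = 53.15 m.
Total head at MW-11: h = z + ψ = 220.77 + 53.15 = 273.92 m.
Head difference: h(MW-6) − h(MW-11) = 281.46 − 273.92 = 7.54 m.

Δh ≈ 7.54 m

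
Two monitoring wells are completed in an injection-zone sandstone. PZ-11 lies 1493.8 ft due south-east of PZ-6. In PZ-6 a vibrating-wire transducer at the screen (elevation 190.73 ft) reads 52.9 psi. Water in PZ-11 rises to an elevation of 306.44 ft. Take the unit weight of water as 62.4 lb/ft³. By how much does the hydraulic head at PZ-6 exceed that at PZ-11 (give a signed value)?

Δh ≈ 6.37 ft

Pressure head at PZ-6: ψ = 144·P/γ = 144 × 52.9 / 62.4 = 122.08 ft.
Total head at PZ-6: h = z + ψ = 190.73 + 122.08 = 312.81 ft.
Total head at PZ-11: h = 306.44 ft (water level in the piezometer is the total head).
Head difference: h(PZ-6) − h(PZ-11) = 312.81 − 306.44 = 6.37 ft.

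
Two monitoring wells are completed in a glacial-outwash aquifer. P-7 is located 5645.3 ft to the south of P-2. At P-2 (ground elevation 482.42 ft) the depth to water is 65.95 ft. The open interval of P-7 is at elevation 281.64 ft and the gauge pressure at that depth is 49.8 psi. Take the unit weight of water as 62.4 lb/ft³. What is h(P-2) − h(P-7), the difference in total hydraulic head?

Total head at P-2: h = 482.42 − 65.95 = 416.47 ft.
Pressure head at P-7: ψ = 144·P/γ = 144 × 49.8 / 62.4 = 114.92 ft.
Total head at P-7: h = z + ψ = 281.64 + 114.92 = 396.56 ft.
Head difference: h(P-2) − h(P-7) = 416.47 − 396.56 = 19.91 ft.

Δh ≈ 19.91 ft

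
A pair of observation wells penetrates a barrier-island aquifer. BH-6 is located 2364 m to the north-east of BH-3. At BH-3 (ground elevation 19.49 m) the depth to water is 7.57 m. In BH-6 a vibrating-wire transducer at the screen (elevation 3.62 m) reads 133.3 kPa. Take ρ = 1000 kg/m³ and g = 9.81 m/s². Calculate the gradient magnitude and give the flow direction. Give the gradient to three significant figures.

i ≈ 0.00224; groundwater flows toward the south-west

Total head at BH-3: h = 19.49 − 7.57 = 11.92 m.
Pressure head at BH-6: ψ = P/(ρg) = 133.3×1000 / (1000 × 9.81) = 13.59 m.
Total head at BH-6: h = z + ψ = 3.62 + 13.59 = 17.21 m.
Head difference: h(BH-3) − h(BH-6) = 11.92 − 17.21 = -5.29 m.
Hydraulic gradient: i = |Δh| / L = 5.29 / 2364 = 0.00224.
Flow is from higher to lower head: from BH-6 toward BH-3, i.e. toward the south-west.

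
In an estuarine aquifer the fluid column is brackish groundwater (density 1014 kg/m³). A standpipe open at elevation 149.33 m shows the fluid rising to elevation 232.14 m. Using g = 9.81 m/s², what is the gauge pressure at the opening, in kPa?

Pressure head ψ = h − z = 232.14 − 149.33 = 82.81 m.
P = ρgψ = 1014 × 9.81 × 82.81 = 823739 Pa ≈ 824 kPa.

P ≈ 824 kPa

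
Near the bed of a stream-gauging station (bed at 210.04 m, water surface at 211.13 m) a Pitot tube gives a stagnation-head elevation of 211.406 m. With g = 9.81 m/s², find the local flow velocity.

v ≈ 2.33 m/s

Near the bed, under hydrostatic conditions, the piezometric head (z + ψ) equals the free-surface elevation, 211.13 m.
Velocity head = total − piezometric = 211.406 − 211.13 = 0.276 m.
v = √(2g·h_v) = √(2 × 9.81 × 0.276) = 2.33 m/s.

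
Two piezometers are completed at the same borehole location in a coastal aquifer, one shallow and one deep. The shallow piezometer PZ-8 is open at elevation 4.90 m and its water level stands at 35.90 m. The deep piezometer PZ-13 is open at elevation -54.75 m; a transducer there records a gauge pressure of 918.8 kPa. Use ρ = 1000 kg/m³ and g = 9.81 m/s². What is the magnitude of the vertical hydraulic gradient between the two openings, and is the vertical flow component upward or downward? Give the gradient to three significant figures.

Total head at PZ-8: h = 35.90 m (water level in the standpipe).
Pressure head at PZ-13: ψ = P/(ρg) = 918.8×1000 / (1000 × 9.81) = 93.66 m.
Total head at PZ-13: h = z + ψ = -54.75 + 93.66 = 38.91 m.
Δh = h(PZ-8) − h(PZ-13) = 35.90 − 38.91 = -3.01 m.
Vertical separation Δz = 4.90 − (-54.75) = 59.65 m.
|i_v| = |Δh| / Δz = 3.01 / 59.65 = 0.0505.
Head is higher in the deep piezometer, so vertical flow is upward (discharge condition).

|i_v| ≈ 0.0505; vertical flow is upward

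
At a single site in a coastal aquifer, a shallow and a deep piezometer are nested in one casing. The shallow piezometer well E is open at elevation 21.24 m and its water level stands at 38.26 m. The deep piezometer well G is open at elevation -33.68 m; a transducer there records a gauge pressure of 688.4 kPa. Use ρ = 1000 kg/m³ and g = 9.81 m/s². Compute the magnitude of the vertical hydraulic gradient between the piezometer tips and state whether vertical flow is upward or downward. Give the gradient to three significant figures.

Total head at well E: h = 38.26 m (water level in the standpipe).
Pressure head at well G: ψ = P/(ρg) = 688.4×1000 / (1000 × 9.81) = 70.17 m.
Total head at well G: h = z + ψ = -33.68 + 70.17 = 36.49 m.
Δh = h(well E) − h(well G) = 38.26 − 36.49 = 1.77 m.
Vertical separation Δz = 21.24 − (-33.68) = 54.92 m.
|i_v| = |Δh| / Δz = 1.77 / 54.92 = 0.0322.
Head is higher in the shallow piezometer, so vertical flow is downward (recharge condition).

|i_v| ≈ 0.0322; vertical flow is downward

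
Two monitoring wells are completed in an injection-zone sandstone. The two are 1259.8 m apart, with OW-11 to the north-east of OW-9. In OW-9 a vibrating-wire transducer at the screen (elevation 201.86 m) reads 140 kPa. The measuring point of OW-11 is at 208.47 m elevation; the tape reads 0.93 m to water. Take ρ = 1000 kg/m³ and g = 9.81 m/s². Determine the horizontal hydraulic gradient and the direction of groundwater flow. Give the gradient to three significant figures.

Pressure head at OW-9: ψ = P/(ρg) = 140×1000 / (1000 × 9.81) = 14.27 m.
Total head at OW-9: h = z + ψ = 201.86 + 14.27 = 216.13 m.
Total head at OW-11: h = 208.47 − 0.93 = 207.54 m.
Head difference: h(OW-9) − h(OW-11) = 216.13 − 207.54 = 8.59 m.
Hydraulic gradient: i = |Δh| / L = 8.59 / 1259.8 = 0.00682.
Flow is from higher to lower head: from OW-9 toward OW-11, i.e. toward the north-east.

i ≈ 0.00682; groundwater flows toward the north-east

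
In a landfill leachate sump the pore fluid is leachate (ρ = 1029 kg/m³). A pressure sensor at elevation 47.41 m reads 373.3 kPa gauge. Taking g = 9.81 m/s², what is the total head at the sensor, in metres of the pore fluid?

ψ = P/(ρg) = 373.3×1000 / (1029 × 9.81) = 36.98 m.
h = z + ψ = 47.41 + 36.98 = 84.39 m.

h ≈ 84.39 m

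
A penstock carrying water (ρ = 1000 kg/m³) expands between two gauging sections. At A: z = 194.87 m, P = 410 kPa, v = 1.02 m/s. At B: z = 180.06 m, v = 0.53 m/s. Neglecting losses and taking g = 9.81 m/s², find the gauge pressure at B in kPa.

Pressure head at A: ψ₁ = P₁/(ρg) = 410×1000 / (1000 × 9.81) = 41.79 m.
Velocity heads: v₁²/2g = 1.02²/19.62 = 0.053 m; v₂²/2g = 0.53²/19.62 = 0.014 m.
Total head H = z₁ + ψ₁ + v₁²/2g = 194.87 + 41.79 + 0.053 = 236.71 m.
ψ₂ = H − z₂ − v₂²/2g = 236.71 − 180.06 − 0.014 = 56.64 m.
P₂ = ρgψ₂ = 1000 × 9.81 × 56.64 ≈ 556 kPa.

P₂ ≈ 556 kPa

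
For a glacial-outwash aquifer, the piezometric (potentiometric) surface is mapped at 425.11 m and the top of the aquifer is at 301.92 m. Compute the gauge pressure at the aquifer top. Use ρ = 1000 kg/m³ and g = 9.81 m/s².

P ≈ 1210 kPa

Pressure head at the aquifer top: ψ = h − z = 425.11 − 301.92 = 123.19 m.
P = ρgψ = 1000 × 9.81 × 123.19 = 1208494 Pa ≈ 1210 kPa.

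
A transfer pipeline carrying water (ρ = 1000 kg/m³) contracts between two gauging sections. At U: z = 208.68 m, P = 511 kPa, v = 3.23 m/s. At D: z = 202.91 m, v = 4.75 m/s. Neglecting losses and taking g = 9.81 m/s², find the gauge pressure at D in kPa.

P₂ ≈ 562 kPa

Pressure head at U: ψ₁ = P₁/(ρg) = 511×1000 / (1000 × 9.81) = 52.09 m.
Velocity heads: v₁²/2g = 3.23²/19.62 = 0.532 m; v₂²/2g = 4.75²/19.62 = 1.150 m.
Total head H = z₁ + ψ₁ + v₁²/2g = 208.68 + 52.09 + 0.532 = 261.30 m.
ψ₂ = H − z₂ − v₂²/2g = 261.30 − 202.91 − 1.150 = 57.24 m.
P₂ = ρgψ₂ = 1000 × 9.81 × 57.24 ≈ 562 kPa.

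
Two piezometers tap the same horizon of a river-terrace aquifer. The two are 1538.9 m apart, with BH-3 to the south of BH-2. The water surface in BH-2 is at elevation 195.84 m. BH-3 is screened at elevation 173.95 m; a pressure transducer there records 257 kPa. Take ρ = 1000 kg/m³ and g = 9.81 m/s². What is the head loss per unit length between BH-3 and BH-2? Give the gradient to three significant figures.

i ≈ 0.00280 m/m

Total head at BH-2: h = 195.84 m (water level in the piezometer is the total head).
Pressure head at BH-3: ψ = P/(ρg) = 257×1000 / (1000 × 9.81) = 26.20 m.
Total head at BH-3: h = z + ψ = 173.95 + 26.20 = 200.15 m.
Head difference: h(BH-2) − h(BH-3) = 195.84 − 200.15 = -4.31 m.
Hydraulic gradient: i = |Δh| / L = 4.31 / 1538.9 = 0.00280.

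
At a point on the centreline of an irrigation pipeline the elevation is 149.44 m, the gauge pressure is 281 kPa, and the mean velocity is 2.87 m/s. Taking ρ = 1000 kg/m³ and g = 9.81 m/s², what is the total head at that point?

h ≈ 178.50 m

Pressure head ψ = P/(ρg) = 281×1000 / (1000 × 9.81) = 28.64 m.
Velocity head = v²/(2g) = 2.87² / (2 × 9.81) = 0.420 m.
h = z + ψ + v²/(2g) = 149.44 + 28.64 + 0.420 = 178.50 m.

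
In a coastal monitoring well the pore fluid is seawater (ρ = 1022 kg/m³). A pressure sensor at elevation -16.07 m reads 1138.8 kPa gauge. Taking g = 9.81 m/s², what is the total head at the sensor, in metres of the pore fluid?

ψ = P/(ρg) = 1138.8×1000 / (1022 × 9.81) = 113.59 m.
h = z + ψ = -16.07 + 113.59 = 97.52 m.

h ≈ 97.52 m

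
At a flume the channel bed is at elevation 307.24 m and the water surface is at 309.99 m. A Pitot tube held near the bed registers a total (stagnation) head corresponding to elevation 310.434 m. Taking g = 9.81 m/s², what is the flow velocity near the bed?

Near the bed, under hydrostatic conditions, the piezometric head (z + ψ) equals the free-surface elevation, 309.99 m.
Velocity head = total − piezometric = 310.434 − 309.99 = 0.444 m.
v = √(2g·h_v) = √(2 × 9.81 × 0.444) = 2.95 m/s.

v ≈ 2.95 m/s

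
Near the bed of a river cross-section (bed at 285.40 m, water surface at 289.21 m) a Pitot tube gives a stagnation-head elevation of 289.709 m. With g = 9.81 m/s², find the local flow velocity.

Near the bed, under hydrostatic conditions, the piezometric head (z + ψ) equals the free-surface elevation, 289.21 m.
Velocity head = total − piezometric = 289.709 − 289.21 = 0.499 m.
v = √(2g·h_v) = √(2 × 9.81 × 0.499) = 3.13 m/s.

v ≈ 3.13 m/s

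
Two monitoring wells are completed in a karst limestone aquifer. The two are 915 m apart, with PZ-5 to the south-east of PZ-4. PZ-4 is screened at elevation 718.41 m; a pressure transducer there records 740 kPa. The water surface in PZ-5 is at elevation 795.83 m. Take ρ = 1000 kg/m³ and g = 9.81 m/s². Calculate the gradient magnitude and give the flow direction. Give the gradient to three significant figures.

Pressure head at PZ-4: ψ = P/(ρg) = 740×1000 / (1000 × 9.81) = 75.43 m.
Total head at PZ-4: h = z + ψ = 718.41 + 75.43 = 793.84 m.
Total head at PZ-5: h = 795.83 m (water level in the piezometer is the total head).
Head difference: h(PZ-4) − h(PZ-5) = 793.84 − 795.83 = -1.99 m.
Hydraulic gradient: i = |Δh| / L = 1.99 / 915 = 0.00217.
Flow is from higher to lower head: from PZ-5 toward PZ-4, i.e. toward the north-west.

i ≈ 0.00217; groundwater flows toward the north-west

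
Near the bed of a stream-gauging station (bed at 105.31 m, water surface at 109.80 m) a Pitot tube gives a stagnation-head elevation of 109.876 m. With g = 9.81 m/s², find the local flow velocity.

v ≈ 1.22 m/s

Near the bed, under hydrostatic conditions, the piezometric head (z + ψ) equals the free-surface elevation, 109.80 m.
Velocity head = total − piezometric = 109.876 − 109.80 = 0.076 m.
v = √(2g·h_v) = √(2 × 9.81 × 0.076) = 1.22 m/s.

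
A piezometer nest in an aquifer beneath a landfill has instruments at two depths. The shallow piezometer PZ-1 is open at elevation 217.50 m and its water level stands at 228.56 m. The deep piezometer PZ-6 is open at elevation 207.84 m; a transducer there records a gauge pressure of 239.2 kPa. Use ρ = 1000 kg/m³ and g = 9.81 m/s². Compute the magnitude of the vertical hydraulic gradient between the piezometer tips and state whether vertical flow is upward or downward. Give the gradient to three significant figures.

Total head at PZ-1: h = 228.56 m (water level in the standpipe).
Pressure head at PZ-6: ψ = P/(ρg) = 239.2×1000 / (1000 × 9.81) = 24.38 m.
Total head at PZ-6: h = z + ψ = 207.84 + 24.38 = 232.22 m.
Δh = h(PZ-1) − h(PZ-6) = 228.56 − 232.22 = -3.66 m.
Vertical separation Δz = 217.50 − 207.84 = 9.66 m.
|i_v| = |Δh| / Δz = 3.66 / 9.66 = 0.379.
Head is higher in the deep piezometer, so vertical flow is upward (discharge condition).

|i_v| ≈ 0.379; vertical flow is upward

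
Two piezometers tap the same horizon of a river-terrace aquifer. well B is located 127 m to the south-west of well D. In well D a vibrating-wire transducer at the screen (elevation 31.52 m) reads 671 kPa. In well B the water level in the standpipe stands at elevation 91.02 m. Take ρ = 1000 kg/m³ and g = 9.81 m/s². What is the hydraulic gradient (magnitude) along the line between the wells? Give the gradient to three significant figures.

i ≈ 0.0701

Pressure head at well D: ψ = P/(ρg) = 671×1000 / (1000 × 9.81) = 68.40 m.
Total head at well D: h = z + ψ = 31.52 + 68.40 = 99.92 m.
Total head at well B: h = 91.02 m (water level in the piezometer is the total head).
Head difference: h(well D) − h(well B) = 99.92 − 91.02 = 8.90 m.
Hydraulic gradient: i = |Δh| / L = 8.90 / 127 = 0.0701.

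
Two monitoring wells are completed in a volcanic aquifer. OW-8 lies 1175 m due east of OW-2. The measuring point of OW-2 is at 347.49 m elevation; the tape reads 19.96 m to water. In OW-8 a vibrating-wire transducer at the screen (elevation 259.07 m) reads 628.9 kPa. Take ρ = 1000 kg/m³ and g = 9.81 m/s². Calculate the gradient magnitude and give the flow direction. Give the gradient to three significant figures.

i ≈ 0.00370; groundwater flows toward the east

Total head at OW-2: h = 347.49 − 19.96 = 327.53 m.
Pressure head at OW-8: ψ = P/(ρg) = 628.9×1000 / (1000 × 9.81) = 64.11 m.
Total head at OW-8: h = z + ψ = 259.07 + 64.11 = 323.18 m.
Head difference: h(OW-2) − h(OW-8) = 327.53 − 323.18 = 4.35 m.
Hydraulic gradient: i = |Δh| / L = 4.35 / 1175 = 0.00370.
Flow is from higher to lower head: from OW-2 toward OW-8, i.e. toward the east.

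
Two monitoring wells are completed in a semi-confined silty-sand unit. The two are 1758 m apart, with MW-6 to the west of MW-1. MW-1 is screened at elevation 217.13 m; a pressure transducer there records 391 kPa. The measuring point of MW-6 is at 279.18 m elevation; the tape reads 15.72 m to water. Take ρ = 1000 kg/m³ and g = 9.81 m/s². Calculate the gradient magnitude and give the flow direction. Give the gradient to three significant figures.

Pressure head at MW-1: ψ = P/(ρg) = 391×1000 / (1000 × 9.81) = 39.86 m.
Total head at MW-1: h = z + ψ = 217.13 + 39.86 = 256.99 m.
Total head at MW-6: h = 279.18 − 15.72 = 263.46 m.
Head difference: h(MW-1) − h(MW-6) = 256.99 − 263.46 = -6.47 m.
Hydraulic gradient: i = |Δh| / L = 6.47 / 1758 = 0.00368.
Flow is from higher to lower head: from MW-6 toward MW-1, i.e. toward the east.

i ≈ 0.00368; groundwater flows toward the east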